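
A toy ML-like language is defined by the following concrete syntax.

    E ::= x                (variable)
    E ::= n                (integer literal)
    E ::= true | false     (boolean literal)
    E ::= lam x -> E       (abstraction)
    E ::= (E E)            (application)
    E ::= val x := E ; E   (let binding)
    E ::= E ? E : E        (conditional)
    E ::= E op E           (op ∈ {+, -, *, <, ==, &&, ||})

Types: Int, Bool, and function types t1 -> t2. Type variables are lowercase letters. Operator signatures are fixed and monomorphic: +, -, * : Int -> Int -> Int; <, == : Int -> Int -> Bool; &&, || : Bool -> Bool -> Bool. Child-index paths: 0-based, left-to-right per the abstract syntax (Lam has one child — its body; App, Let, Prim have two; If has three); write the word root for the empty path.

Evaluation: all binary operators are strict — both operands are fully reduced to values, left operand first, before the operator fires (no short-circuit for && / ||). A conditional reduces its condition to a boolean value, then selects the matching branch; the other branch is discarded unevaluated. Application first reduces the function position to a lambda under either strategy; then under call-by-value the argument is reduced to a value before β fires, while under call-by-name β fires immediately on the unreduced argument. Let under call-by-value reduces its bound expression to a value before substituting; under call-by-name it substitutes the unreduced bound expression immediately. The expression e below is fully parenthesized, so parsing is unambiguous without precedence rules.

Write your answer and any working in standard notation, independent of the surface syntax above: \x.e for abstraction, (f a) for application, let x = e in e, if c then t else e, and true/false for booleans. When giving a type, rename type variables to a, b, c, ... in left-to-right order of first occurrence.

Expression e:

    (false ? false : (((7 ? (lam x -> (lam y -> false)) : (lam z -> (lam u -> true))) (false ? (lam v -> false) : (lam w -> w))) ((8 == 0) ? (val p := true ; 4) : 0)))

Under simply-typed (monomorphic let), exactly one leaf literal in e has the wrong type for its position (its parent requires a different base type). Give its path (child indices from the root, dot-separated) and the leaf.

Answer: 2.0.0.0 : 7

Derivation:
  unify Bool ~ Bool
  unify Int ~ Bool
  FAIL: mismatch Int ~ Bool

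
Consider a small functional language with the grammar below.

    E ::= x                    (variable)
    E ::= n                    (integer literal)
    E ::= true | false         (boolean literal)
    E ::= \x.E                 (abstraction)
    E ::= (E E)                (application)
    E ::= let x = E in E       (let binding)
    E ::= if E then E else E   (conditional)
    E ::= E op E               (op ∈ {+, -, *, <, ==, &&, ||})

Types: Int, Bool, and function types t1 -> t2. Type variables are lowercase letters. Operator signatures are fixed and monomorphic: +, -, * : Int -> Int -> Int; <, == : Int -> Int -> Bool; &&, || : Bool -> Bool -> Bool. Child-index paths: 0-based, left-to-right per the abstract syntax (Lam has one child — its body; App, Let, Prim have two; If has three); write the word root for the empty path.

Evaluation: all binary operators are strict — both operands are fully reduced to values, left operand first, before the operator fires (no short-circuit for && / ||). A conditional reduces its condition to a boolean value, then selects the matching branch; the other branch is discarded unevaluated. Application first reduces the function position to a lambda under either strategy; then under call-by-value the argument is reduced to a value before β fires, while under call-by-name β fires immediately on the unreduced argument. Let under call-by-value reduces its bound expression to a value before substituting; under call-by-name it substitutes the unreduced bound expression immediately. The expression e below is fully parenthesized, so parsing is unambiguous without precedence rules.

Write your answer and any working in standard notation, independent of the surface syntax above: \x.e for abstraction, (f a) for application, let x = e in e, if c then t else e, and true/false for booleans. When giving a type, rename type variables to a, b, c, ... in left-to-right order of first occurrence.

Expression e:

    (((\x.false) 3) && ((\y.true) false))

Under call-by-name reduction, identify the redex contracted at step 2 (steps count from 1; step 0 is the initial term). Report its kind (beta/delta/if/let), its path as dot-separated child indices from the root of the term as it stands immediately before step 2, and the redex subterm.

Answer: beta at 1 : ((\y.true) false)

Trace:
step 0: (((\x.false) 3) && ((\y.true) false))
step 1: [beta@0] (false && ((\y.true) false))
step 2: [beta@1] (false && true)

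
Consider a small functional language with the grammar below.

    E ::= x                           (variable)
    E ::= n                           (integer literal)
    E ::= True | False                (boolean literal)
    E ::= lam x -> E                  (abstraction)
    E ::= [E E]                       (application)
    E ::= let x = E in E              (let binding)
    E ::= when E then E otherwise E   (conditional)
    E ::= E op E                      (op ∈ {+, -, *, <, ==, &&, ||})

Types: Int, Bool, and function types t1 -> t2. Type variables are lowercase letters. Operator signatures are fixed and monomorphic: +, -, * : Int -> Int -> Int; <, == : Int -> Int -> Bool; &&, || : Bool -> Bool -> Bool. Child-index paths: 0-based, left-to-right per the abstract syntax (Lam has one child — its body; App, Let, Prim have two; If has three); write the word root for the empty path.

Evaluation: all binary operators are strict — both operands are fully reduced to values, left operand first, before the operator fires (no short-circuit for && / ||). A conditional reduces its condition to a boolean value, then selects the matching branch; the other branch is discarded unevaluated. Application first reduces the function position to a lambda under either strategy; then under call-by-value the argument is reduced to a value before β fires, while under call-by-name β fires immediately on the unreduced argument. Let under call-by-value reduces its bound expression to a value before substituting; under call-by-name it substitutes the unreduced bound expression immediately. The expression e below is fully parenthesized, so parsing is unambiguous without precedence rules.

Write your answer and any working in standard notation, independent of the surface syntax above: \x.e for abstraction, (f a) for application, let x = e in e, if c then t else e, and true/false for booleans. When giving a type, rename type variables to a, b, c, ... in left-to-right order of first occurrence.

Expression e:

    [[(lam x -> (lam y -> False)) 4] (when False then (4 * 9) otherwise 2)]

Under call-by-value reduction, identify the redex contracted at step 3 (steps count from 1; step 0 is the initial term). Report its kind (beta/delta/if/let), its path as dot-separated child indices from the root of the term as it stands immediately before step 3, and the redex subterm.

Answer: beta at root : ((\y.false) 2)

Working:
step 0: (((\x.(\y.false)) 4) (if false then (4 * 9) else 2))
step 1: [beta@0] ((\y.false) (if false then (4 * 9) else 2))
step 2: [if@1] ((\y.false) 2)
step 3: [beta@root] false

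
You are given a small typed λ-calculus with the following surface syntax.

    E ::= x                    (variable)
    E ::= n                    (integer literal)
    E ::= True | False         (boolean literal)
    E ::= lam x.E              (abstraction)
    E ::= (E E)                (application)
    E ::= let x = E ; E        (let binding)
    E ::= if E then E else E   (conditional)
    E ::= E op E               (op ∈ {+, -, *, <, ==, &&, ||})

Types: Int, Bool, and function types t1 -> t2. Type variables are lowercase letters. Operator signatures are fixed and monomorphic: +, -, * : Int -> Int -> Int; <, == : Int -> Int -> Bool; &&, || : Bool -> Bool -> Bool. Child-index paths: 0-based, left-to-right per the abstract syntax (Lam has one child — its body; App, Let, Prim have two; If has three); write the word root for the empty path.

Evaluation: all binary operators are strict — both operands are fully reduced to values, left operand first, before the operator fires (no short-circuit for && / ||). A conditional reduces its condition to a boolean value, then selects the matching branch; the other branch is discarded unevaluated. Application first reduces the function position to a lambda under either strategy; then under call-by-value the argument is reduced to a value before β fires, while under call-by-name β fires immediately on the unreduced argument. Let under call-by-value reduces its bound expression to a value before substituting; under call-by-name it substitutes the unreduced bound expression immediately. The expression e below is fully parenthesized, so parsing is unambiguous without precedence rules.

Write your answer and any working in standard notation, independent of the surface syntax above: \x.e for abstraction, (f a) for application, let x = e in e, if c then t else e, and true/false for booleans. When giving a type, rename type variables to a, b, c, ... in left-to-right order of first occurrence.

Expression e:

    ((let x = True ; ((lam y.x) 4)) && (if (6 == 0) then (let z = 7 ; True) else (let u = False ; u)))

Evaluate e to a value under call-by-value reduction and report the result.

Derivation:
step 0: ((let x = true in ((\y.x) 4)) && (if (6 == 0) then (let z = 7 in true) else (let u = false in u)))
step 1: [let@0] (((\y.true) 4) && (if (6 == 0) then (let z = 7 in true) else (let u = false in u)))
step 2: [beta@0] (true && (if (6 == 0) then (let z = 7 in true) else (let u = false in u)))
step 3: [delta@1.0] (true && (if false then (let z = 7 in true) else (let u = false in u)))
step 4: [if@1] (true && (let u = false in u))
step 5: [let@1] (true && false)
step 6: [delta@root] false

Answer: false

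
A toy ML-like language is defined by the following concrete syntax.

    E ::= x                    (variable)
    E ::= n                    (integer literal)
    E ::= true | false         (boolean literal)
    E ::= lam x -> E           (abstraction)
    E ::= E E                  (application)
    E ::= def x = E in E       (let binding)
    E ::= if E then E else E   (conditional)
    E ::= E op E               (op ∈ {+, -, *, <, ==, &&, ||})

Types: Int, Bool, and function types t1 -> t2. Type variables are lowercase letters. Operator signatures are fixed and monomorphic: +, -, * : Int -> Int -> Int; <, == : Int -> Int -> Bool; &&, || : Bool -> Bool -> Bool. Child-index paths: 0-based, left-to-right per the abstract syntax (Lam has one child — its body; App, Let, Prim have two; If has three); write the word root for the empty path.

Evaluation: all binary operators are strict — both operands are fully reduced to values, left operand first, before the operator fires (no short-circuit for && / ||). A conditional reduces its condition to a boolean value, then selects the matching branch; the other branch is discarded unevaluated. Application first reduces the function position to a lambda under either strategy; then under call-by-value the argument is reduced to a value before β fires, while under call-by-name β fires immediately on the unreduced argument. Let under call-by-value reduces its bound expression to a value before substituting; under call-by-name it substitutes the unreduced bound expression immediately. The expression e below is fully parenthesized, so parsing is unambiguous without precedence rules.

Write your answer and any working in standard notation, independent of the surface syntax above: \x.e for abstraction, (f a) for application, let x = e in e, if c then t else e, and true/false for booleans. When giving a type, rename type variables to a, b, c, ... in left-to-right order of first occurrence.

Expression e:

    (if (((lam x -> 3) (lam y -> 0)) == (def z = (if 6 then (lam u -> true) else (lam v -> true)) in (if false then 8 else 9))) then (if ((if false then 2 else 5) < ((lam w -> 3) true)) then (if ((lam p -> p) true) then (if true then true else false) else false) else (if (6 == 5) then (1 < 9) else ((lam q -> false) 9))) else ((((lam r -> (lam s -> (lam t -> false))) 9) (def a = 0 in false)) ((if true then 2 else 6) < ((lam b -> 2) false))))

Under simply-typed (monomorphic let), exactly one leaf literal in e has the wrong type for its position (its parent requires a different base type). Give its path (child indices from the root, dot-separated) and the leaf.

Trace:
\x._ : a -> Int
\y._ : b -> Int
  unify a -> Int ~ (b -> Int) -> c
  unify a ~ b -> Int
  unify Int ~ c
_ _ : Int
  unify Int ~ Int
  unify Int ~ Bool
  FAIL: mismatch Int ~ Bool

Answer: 0.1.0.0 : 6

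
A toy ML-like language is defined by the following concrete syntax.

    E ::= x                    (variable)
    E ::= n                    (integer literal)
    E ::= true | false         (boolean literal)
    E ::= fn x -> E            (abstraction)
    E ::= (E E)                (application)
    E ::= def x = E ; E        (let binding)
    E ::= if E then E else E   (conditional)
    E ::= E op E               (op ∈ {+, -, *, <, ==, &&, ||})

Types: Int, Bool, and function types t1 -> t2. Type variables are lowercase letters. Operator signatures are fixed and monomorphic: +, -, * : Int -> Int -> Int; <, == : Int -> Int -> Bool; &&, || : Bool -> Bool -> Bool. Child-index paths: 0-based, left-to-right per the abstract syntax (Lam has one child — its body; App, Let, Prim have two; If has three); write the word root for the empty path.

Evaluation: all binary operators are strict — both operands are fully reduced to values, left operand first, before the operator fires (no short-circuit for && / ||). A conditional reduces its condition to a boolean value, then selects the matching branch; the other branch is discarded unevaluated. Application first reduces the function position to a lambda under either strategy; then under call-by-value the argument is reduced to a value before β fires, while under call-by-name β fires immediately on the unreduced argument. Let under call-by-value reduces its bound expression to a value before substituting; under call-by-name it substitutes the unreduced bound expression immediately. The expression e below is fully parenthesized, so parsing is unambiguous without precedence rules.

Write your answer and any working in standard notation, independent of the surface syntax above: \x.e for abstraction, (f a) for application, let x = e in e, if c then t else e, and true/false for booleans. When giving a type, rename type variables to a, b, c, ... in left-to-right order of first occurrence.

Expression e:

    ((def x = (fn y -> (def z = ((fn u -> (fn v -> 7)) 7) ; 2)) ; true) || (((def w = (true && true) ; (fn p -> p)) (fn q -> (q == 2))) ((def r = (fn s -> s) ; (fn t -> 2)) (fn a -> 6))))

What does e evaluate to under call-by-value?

Derivation:
step 0: ((let x = (\y.(let z = ((\u.(\v.7)) 7) in 2)) in true) || (((let w = (true && true) in (\p.p)) (\q.(q == 2))) ((let r = (\s.s) in (\t.2)) (\a.6))))
step 1: [let@0] (true || (((let w = (true && true) in (\p.p)) (\q.(q == 2))) ((let r = (\s.s) in (\t.2)) (\a.6))))
step 2: [delta@1.0.0.0] (true || (((let w = true in (\p.p)) (\q.(q == 2))) ((let r = (\s.s) in (\t.2)) (\a.6))))
step 3: [let@1.0.0] (true || (((\p.p) (\q.(q == 2))) ((let r = (\s.s) in (\t.2)) (\a.6))))
step 4: [beta@1.0] (true || ((\q.(q == 2)) ((let r = (\s.s) in (\t.2)) (\a.6))))
step 5: [let@1.1.0] (true || ((\q.(q == 2)) ((\t.2) (\a.6))))
step 6: [beta@1.1] (true || ((\q.(q == 2)) 2))
step 7: [beta@1] (true || (2 == 2))
step 8: [delta@1] (true || true)
step 9: [delta@root] true

Answer: true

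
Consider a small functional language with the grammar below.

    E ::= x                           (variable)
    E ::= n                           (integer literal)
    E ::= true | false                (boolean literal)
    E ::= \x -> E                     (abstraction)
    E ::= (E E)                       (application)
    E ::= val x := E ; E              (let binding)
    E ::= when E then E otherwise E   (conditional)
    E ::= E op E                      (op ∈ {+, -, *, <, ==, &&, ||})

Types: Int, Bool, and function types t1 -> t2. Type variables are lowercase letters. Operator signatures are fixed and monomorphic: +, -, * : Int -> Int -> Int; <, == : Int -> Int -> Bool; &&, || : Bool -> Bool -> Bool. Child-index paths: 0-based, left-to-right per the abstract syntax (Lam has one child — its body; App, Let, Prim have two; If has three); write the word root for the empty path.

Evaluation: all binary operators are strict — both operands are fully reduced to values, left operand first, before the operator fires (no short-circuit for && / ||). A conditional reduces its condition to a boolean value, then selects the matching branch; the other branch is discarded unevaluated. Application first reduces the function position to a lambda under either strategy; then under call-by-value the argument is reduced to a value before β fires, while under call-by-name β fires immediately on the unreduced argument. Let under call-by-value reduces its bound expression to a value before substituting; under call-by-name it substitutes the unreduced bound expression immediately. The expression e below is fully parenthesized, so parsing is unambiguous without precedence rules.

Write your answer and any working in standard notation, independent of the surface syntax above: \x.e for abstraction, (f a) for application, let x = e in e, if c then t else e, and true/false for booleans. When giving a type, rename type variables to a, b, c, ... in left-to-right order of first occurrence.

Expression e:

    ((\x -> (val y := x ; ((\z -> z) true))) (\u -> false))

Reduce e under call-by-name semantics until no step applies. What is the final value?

Derivation:
step 0: ((\x.(let y = x in ((\z.z) true))) (\u.false))
step 1: [beta@root] (let y = (\u.false) in ((\z.z) true))
step 2: [let@root] ((\z.z) true)
step 3: [beta@root] true

Answer: true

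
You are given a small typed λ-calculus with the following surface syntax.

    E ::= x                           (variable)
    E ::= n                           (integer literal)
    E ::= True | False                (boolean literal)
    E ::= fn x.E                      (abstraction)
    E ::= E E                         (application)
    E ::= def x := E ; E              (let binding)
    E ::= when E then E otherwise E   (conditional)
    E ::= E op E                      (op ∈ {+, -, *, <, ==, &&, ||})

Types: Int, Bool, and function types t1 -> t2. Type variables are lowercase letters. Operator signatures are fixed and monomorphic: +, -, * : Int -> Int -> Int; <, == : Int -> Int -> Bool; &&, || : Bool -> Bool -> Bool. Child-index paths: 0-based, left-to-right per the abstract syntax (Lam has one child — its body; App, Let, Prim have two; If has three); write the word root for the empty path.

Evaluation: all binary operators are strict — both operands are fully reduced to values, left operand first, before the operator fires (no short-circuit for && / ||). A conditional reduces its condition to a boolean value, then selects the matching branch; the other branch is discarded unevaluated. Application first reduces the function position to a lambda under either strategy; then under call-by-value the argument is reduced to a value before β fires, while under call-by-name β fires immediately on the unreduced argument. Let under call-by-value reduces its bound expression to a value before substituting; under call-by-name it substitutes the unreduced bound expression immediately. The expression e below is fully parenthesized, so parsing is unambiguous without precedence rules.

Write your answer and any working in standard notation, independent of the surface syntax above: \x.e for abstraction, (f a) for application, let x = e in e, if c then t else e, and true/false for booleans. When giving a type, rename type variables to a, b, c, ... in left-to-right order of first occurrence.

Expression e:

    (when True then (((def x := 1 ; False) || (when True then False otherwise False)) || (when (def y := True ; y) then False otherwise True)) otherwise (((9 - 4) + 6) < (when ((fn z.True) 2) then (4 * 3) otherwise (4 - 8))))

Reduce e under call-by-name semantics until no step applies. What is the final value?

Answer: false

Working:
step 0: (if true then (((let x = 1 in false) || (if true then false else false)) || (if (let y = true in y) then false else true)) else (((9 - 4) + 6) < (if ((\z.true) 2) then (4 * 3) else (4 - 8))))
step 1: [if@root] (((let x = 1 in false) || (if true then false else false)) || (if (let y = true in y) then false else true))
step 2: [let@0.0] ((false || (if true then false else false)) || (if (let y = true in y) then false else true))
step 3: [if@0.1] ((false || false) || (if (let y = true in y) then false else true))
step 4: [delta@0] (false || (if (let y = true in y) then false else true))
step 5: [let@1.0] (false || (if true then false else true))
step 6: [if@1] (false || false)
step 7: [delta@root] false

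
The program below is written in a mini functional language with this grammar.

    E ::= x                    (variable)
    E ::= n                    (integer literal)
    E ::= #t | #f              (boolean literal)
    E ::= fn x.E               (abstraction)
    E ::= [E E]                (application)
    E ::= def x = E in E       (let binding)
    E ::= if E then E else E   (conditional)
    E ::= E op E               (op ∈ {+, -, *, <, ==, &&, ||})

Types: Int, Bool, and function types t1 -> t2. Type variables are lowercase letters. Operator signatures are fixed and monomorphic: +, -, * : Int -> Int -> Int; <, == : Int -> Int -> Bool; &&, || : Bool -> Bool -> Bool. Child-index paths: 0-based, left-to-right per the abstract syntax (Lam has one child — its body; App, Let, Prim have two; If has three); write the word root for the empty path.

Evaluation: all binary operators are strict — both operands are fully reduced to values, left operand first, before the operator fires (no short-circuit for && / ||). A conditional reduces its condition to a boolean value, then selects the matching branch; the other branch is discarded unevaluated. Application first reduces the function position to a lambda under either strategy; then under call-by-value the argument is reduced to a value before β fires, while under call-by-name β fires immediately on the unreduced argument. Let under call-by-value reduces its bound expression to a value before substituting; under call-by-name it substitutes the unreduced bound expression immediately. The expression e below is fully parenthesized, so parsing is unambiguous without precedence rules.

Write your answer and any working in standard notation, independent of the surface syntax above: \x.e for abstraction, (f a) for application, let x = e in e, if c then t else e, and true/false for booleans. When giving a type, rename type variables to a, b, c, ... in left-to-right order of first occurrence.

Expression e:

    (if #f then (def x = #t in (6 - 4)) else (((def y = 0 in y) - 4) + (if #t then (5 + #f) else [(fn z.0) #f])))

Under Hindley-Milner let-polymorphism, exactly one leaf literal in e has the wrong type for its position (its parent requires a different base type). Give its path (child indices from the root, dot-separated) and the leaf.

Answer: 2.1.1.1 : false

Derivation:
  unify Bool ~ Bool
let x : Bool
  unify Int ~ Int
  unify Int ~ Int
let y : Int
y : Int
  unify Int ~ Int
  unify Int ~ Int
  unify Int ~ Int
  unify Bool ~ Bool
  unify Int ~ Int
  unify Bool ~ Int
  FAIL: mismatch Bool ~ Int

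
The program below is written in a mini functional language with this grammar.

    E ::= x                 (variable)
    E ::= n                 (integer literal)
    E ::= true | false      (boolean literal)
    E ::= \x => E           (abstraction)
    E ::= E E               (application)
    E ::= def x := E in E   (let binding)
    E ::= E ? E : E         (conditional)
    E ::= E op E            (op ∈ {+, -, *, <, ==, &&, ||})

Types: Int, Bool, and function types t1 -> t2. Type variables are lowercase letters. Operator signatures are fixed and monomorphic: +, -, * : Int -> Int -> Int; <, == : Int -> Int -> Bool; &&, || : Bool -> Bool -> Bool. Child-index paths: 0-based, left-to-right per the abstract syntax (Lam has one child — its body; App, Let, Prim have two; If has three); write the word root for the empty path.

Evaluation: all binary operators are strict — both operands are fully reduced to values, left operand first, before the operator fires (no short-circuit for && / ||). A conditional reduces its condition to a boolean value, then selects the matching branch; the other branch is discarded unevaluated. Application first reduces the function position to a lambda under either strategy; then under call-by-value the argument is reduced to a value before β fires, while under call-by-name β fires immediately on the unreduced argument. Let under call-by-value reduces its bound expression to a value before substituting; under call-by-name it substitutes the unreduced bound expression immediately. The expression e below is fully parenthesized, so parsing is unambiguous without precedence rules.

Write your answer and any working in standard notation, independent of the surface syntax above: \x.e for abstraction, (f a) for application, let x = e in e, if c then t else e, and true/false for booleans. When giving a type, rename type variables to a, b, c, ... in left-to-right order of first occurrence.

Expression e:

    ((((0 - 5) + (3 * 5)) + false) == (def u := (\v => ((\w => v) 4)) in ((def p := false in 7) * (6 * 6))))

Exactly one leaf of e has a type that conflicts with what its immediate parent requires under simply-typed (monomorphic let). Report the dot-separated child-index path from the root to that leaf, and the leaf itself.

Answer: 0.1 : false

Trace:
  unify Int ~ Int
  unify Int ~ Int
  unify Int ~ Int
  unify Int ~ Int
  unify Int ~ Int
  unify Int ~ Int
  unify Int ~ Int
  unify Bool ~ Int
  FAIL: mismatch Bool ~ Int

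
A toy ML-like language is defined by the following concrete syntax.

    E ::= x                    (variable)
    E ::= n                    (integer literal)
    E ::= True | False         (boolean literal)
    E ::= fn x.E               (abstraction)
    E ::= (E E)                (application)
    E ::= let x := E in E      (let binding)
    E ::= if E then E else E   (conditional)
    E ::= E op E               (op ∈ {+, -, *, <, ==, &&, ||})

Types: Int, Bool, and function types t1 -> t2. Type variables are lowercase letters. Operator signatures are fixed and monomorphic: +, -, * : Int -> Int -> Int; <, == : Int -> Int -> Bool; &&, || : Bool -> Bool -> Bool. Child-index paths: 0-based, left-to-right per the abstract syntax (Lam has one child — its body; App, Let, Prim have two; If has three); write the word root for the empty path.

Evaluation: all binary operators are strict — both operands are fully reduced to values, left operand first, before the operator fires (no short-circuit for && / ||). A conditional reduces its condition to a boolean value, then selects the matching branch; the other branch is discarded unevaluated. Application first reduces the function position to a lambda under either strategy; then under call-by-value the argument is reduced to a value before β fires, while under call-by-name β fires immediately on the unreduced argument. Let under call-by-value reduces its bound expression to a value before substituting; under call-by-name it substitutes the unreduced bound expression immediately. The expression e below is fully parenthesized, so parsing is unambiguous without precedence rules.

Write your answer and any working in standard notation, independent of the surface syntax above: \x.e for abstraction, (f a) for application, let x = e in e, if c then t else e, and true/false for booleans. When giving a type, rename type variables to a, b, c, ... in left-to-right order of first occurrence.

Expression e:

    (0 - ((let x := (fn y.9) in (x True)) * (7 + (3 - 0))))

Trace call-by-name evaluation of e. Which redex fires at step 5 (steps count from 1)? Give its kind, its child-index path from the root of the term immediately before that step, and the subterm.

Trace:
step 0: (0 - ((let x = (\y.9) in (x true)) * (7 + (3 - 0))))
step 1: [let@1.0] (0 - (((\y.9) true) * (7 + (3 - 0))))
step 2: [beta@1.0] (0 - (9 * (7 + (3 - 0))))
step 3: [delta@1.1.1] (0 - (9 * (7 + 3)))
step 4: [delta@1.1] (0 - (9 * 10))
step 5: [delta@1] (0 - 90)

Answer: delta at 1 : (9 * 10)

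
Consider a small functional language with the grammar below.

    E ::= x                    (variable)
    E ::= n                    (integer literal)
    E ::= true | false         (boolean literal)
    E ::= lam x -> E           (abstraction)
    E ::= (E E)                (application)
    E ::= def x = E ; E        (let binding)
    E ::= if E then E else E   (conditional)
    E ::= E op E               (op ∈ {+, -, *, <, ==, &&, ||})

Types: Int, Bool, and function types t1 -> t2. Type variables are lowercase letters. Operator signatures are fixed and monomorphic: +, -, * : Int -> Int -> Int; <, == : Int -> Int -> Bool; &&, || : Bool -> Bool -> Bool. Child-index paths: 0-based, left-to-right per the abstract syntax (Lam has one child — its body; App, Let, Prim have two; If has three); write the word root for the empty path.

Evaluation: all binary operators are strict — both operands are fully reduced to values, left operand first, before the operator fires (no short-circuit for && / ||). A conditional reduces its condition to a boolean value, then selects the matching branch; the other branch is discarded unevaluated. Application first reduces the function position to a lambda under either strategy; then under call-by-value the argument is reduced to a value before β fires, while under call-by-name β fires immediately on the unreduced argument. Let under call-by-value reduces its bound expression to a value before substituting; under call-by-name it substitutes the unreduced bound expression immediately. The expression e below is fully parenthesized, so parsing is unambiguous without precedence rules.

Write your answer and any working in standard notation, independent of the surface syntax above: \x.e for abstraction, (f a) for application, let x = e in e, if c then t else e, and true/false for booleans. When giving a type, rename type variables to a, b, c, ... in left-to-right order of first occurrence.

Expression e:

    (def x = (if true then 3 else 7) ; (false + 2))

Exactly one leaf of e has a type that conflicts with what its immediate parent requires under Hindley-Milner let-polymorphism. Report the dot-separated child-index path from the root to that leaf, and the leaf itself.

Working:
  unify Bool ~ Bool
  unify Int ~ Int
let x : Int
  unify Bool ~ Int
  FAIL: mismatch Bool ~ Int

Answer: 1.0 : false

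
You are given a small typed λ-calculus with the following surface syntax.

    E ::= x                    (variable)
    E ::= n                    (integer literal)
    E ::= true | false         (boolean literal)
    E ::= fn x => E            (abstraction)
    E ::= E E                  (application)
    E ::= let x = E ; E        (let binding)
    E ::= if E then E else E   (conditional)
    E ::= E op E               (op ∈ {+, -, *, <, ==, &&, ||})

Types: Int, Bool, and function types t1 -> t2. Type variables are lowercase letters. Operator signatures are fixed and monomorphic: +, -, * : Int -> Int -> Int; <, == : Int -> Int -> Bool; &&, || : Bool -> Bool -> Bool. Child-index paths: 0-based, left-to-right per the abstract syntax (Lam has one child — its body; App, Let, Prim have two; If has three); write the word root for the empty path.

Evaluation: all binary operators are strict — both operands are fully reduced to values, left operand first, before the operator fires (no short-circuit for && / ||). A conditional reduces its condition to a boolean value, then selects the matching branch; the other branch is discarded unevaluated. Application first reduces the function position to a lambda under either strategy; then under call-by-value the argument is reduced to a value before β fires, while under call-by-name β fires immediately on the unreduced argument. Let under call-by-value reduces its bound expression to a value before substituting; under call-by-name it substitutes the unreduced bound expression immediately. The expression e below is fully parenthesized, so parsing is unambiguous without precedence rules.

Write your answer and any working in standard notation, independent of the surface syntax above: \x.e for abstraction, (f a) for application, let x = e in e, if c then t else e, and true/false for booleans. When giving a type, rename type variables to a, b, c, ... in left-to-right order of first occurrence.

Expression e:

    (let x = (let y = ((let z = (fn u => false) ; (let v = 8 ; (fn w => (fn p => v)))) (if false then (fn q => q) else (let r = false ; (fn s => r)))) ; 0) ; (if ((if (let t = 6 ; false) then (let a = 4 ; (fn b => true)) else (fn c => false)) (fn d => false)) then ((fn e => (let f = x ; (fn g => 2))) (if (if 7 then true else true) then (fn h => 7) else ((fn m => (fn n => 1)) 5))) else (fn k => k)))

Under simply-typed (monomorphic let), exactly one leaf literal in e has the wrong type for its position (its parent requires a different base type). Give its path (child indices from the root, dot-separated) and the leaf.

Working:
\u._ : a -> Bool
let z : a -> Bool
let v : Int
v : Int
\p._ : c -> Int
\w._ : b -> c -> Int
  unify Bool ~ Bool
q : d
\q._ : d -> d
let r : Bool
r : Bool
\s._ : e -> Bool
  unify d -> d ~ e -> Bool
  unify d ~ e
  unify e ~ Bool
  unify b -> c -> Int ~ (Bool -> Bool) -> f
  unify b ~ Bool -> Bool
  unify c -> Int ~ f
_ _ : c -> Int
let y : c -> Int
let x : Int
let t : Int
  unify Bool ~ Bool
let a : Int
\b._ : g -> Bool
\c._ : h -> Bool
  unify g -> Bool ~ h -> Bool
  unify g ~ h
  unify Bool ~ Bool
\d._ : i -> Bool
  unify h -> Bool ~ (i -> Bool) -> j
  unify h ~ i -> Bool
  unify Bool ~ j
_ _ : Bool
  unify Bool ~ Bool
x : Int
let f : Int
\g._ : l -> Int
\e._ : k -> l -> Int
  unify Int ~ Bool
  FAIL: mismatch Int ~ Bool

Answer: 1.1.1.0.0 : 7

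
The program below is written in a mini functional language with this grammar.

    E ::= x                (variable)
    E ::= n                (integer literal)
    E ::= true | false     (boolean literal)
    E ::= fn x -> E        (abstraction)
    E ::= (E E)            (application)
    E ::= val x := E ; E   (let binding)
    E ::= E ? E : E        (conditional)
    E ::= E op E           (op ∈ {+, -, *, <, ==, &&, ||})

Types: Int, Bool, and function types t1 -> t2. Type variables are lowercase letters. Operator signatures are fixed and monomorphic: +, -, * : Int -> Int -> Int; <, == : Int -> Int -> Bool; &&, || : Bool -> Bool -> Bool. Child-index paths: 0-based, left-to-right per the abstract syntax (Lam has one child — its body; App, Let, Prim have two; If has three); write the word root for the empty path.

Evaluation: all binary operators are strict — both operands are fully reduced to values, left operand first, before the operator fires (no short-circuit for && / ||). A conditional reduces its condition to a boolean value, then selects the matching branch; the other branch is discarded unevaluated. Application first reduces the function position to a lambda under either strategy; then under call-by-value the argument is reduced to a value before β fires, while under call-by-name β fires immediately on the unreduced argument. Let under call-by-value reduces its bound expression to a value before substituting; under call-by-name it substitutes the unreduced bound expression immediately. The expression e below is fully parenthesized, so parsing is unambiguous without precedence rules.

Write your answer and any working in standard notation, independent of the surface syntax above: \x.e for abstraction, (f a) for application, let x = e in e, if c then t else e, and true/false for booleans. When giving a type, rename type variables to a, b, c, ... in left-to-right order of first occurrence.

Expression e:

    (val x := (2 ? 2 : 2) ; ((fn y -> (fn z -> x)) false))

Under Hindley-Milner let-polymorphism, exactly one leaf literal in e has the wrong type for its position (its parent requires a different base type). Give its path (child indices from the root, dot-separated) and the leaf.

Derivation:
  unify Int ~ Bool
  FAIL: mismatch Int ~ Bool

Answer: 0.0 : 2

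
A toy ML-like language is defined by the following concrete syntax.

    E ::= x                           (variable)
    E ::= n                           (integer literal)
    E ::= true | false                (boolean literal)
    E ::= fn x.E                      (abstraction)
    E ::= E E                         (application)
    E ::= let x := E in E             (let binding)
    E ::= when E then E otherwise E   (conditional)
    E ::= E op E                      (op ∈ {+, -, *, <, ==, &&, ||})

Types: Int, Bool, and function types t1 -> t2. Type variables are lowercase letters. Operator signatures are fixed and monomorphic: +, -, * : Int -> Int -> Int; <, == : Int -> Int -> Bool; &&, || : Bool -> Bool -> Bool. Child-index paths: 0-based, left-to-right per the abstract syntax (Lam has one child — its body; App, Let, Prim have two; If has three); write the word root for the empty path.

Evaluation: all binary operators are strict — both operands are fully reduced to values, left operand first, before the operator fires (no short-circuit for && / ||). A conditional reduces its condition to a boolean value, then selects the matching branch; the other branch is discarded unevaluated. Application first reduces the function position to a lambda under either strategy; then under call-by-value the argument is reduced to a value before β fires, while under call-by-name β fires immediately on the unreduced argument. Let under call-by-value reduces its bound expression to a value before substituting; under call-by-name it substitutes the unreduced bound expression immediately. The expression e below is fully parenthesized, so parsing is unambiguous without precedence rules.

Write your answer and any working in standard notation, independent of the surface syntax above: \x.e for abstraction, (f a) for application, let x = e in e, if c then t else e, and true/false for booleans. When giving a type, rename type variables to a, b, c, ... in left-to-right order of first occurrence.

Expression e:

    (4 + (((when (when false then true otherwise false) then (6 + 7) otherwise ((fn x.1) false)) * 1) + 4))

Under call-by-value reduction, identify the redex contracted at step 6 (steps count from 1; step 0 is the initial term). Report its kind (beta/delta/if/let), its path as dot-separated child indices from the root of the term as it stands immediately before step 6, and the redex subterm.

Working:
step 0: (4 + (((if (if false then true else false) then (6 + 7) else ((\x.1) false)) * 1) + 4))
step 1: [if@1.0.0.0] (4 + (((if false then (6 + 7) else ((\x.1) false)) * 1) + 4))
step 2: [if@1.0.0] (4 + ((((\x.1) false) * 1) + 4))
step 3: [beta@1.0.0] (4 + ((1 * 1) + 4))
step 4: [delta@1.0] (4 + (1 + 4))
step 5: [delta@1] (4 + 5)
step 6: [delta@root] 9

Answer: delta at root : (4 + 5)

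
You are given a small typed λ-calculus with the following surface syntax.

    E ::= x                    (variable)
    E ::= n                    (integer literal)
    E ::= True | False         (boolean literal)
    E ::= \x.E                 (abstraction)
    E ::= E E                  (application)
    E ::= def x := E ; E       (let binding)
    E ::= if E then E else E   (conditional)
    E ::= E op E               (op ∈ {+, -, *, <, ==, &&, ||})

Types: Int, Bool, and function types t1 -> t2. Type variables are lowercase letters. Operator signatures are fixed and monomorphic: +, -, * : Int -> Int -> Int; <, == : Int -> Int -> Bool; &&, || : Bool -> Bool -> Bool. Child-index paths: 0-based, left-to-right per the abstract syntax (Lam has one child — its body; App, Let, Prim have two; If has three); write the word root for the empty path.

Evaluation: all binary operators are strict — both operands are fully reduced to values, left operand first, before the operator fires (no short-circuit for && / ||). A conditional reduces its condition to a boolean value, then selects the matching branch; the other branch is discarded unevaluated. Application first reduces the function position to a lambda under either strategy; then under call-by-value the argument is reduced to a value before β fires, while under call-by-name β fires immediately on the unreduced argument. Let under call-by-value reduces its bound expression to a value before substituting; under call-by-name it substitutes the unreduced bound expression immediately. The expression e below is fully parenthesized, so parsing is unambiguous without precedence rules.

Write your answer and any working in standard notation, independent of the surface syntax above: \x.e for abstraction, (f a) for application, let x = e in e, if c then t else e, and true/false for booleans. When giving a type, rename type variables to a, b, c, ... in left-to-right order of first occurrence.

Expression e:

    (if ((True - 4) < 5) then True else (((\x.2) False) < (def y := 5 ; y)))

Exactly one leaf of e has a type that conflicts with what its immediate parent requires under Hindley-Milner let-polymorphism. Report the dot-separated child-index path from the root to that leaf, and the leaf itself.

Answer: 0.0.0 : true

Derivation:
  unify Bool ~ Int
  FAIL: mismatch Bool ~ Int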